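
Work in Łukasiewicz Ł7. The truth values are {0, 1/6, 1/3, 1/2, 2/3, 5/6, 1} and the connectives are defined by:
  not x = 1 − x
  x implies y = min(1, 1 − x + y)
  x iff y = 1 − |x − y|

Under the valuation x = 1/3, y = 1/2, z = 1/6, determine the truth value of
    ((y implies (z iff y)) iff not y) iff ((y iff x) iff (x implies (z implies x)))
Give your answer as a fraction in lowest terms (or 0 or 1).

z iff y = 1/6 iff 1/2 = 2/3
y implies (z iff y) = 1/2 implies 2/3 = 1
not y = not 1/2 = 1/2
(y implies (z iff y)) iff not y = 1 iff 1/2 = 1/2
y iff x = 1/2 iff 1/3 = 5/6
z implies x = 1/6 implies 1/3 = 1
x implies (z implies x) = 1/3 implies 1 = 1
(y iff x) iff (x implies (z implies x)) = 5/6 iff 1 = 5/6
((y implies (z iff y)) iff not y) iff ((y iff x) iff (x implies (z implies x))) = 1/2 iff 5/6 = 2/3

2/3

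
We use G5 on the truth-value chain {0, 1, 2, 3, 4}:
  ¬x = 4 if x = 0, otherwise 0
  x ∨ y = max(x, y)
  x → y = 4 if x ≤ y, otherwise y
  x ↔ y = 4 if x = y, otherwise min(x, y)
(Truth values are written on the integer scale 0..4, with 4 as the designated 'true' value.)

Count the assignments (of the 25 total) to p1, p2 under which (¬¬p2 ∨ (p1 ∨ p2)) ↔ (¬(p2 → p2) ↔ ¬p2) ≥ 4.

21

value 4: 21 assignments (counts)
value 0: 4 assignments
So 21 of the 25 assignments meet the threshold.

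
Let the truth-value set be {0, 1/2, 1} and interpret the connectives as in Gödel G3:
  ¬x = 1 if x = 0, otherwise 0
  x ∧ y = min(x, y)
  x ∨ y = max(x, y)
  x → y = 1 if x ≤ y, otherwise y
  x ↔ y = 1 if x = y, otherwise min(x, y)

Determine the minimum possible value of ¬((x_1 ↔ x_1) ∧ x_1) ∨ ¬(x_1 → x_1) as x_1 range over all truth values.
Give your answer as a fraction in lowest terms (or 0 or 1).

0

Take x_1 = 1/2:
x_1 ↔ x_1 = 1/2 ↔ 1/2 = 1
(x_1 ↔ x_1) ∧ x_1 = 1 ∧ 1/2 = 1/2
¬((x_1 ↔ x_1) ∧ x_1) = ¬1/2 = 0
x_1 → x_1 = 1/2 → 1/2 = 1
¬(x_1 → x_1) = ¬1 = 0
¬((x_1 ↔ x_1) ∧ x_1) ∨ ¬(x_1 → x_1) = 0 ∨ 0 = 0
No assignment yields a value below 0, so this is the minimum.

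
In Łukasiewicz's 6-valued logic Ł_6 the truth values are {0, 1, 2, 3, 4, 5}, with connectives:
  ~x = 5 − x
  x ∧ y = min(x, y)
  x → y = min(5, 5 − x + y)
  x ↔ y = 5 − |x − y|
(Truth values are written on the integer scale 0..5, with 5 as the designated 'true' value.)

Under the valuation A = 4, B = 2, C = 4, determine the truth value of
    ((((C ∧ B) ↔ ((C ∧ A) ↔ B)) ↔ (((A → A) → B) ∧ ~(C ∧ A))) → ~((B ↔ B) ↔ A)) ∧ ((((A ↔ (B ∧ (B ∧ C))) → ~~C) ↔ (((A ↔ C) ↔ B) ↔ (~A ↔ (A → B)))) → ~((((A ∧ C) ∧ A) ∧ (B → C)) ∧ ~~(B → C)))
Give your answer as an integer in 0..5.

2

C ∧ B = 4 ∧ 2 = 2
C ∧ A = 4 ∧ 4 = 4
(C ∧ A) ↔ B = 4 ↔ 2 = 3
(C ∧ B) ↔ ((C ∧ A) ↔ B) = 2 ↔ 3 = 4
A → A = 4 → 4 = 5
(A → A) → B = 5 → 2 = 2
C ∧ A = 4 ∧ 4 = 4
~(C ∧ A) = ~4 = 1
((A → A) → B) ∧ ~(C ∧ A) = 2 ∧ 1 = 1
((C ∧ B) ↔ ((C ∧ A) ↔ B)) ↔ (((A → A) → B) ∧ ~(C ∧ A)) = 4 ↔ 1 = 2
B ↔ B = 2 ↔ 2 = 5
(B ↔ B) ↔ A = 5 ↔ 4 = 4
~((B ↔ B) ↔ A) = ~4 = 1
(((C ∧ B) ↔ ((C ∧ A) ↔ B)) ↔ (((A → A) → B) ∧ ~(C ∧ A))) → ~((B ↔ B) ↔ A) = 2 → 1 = 4
B ∧ C = 2 ∧ 4 = 2
B ∧ (B ∧ C) = 2 ∧ 2 = 2
A ↔ (B ∧ (B ∧ C)) = 4 ↔ 2 = 3
~C = ~4 = 1
~~C = ~1 = 4
(A ↔ (B ∧ (B ∧ C))) → ~~C = 3 → 4 = 5
A ↔ C = 4 ↔ 4 = 5
(A ↔ C) ↔ B = 5 ↔ 2 = 2
~A = ~4 = 1
A → B = 4 → 2 = 3
~A ↔ (A → B) = 1 ↔ 3 = 3
((A ↔ C) ↔ B) ↔ (~A ↔ (A → B)) = 2 ↔ 3 = 4
((A ↔ (B ∧ (B ∧ C))) → ~~C) ↔ (((A ↔ C) ↔ B) ↔ (~A ↔ (A → B))) = 5 ↔ 4 = 4
A ∧ C = 4 ∧ 4 = 4
(A ∧ C) ∧ A = 4 ∧ 4 = 4
B → C = 2 → 4 = 5
((A ∧ C) ∧ A) ∧ (B → C) = 4 ∧ 5 = 4
B → C = 2 → 4 = 5
~(B → C) = ~5 = 0
~~(B → C) = ~0 = 5
(((A ∧ C) ∧ A) ∧ (B → C)) ∧ ~~(B → C) = 4 ∧ 5 = 4
~((((A ∧ C) ∧ A) ∧ (B → C)) ∧ ~~(B → C)) = ~4 = 1
(((A ↔ (B ∧ (B ∧ C))) → ~~C) ↔ (((A ↔ C) ↔ B) ↔ (~A ↔ (A → B)))) → ~((((A ∧ C) ∧ A) ∧ (B → C)) ∧ ~~(B → C)) = 4 → 1 = 2
((((C ∧ B) ↔ ((C ∧ A) ↔ B)) ↔ (((A → A) → B) ∧ ~(C ∧ A))) → ~((B ↔ B) ↔ A)) ∧ ((((A ↔ (B ∧ (B ∧ C))) → ~~C) ↔ (((A ↔ C) ↔ B) ↔ (~A ↔ (A → B)))) → ~((((A ∧ C) ∧ A) ∧ (B → C)) ∧ ~~(B → C))) = 4 ∧ 2 = 2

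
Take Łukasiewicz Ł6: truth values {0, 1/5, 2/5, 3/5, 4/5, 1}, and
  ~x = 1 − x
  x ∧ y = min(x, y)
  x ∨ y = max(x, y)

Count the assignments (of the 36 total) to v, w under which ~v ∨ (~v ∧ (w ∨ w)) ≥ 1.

6

value 1: 6 assignments (counts)
value 4/5: 6 assignments
value 3/5: 6 assignments
value 2/5: 6 assignments
value 1/5: 6 assignments
value 0: 6 assignments
So 6 of the 36 assignments meet the threshold.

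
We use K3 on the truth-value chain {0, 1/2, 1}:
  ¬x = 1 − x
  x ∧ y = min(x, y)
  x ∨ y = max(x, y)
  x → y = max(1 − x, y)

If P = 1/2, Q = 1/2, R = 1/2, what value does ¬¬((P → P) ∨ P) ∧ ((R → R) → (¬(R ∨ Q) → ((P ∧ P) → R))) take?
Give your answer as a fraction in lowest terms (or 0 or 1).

P → P = 1/2 → 1/2 = 1/2
(P → P) ∨ P = 1/2 ∨ 1/2 = 1/2
¬((P → P) ∨ P) = ¬1/2 = 1/2
¬¬((P → P) ∨ P) = ¬1/2 = 1/2
R → R = 1/2 → 1/2 = 1/2
R ∨ Q = 1/2 ∨ 1/2 = 1/2
¬(R ∨ Q) = ¬1/2 = 1/2
P ∧ P = 1/2 ∧ 1/2 = 1/2
(P ∧ P) → R = 1/2 → 1/2 = 1/2
¬(R ∨ Q) → ((P ∧ P) → R) = 1/2 → 1/2 = 1/2
(R → R) → (¬(R ∨ Q) → ((P ∧ P) → R)) = 1/2 → 1/2 = 1/2
¬¬((P → P) ∨ P) ∧ ((R → R) → (¬(R ∨ Q) → ((P ∧ P) → R))) = 1/2 ∧ 1/2 = 1/2

1/2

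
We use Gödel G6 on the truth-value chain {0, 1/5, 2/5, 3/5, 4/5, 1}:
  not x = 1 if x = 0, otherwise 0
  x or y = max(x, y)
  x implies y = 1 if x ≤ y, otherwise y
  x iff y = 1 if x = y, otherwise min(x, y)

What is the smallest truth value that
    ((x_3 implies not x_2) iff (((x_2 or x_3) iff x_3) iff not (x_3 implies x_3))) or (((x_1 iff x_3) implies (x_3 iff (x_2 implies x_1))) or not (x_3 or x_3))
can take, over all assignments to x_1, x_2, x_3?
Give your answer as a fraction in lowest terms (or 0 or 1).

1/5

Take x_1 = 1/5, x_2 = 0, x_3 = 1/5:
not x_2 = not 0 = 1
x_3 implies not x_2 = 1/5 implies 1 = 1
x_2 or x_3 = 0 or 1/5 = 1/5
(x_2 or x_3) iff x_3 = 1/5 iff 1/5 = 1
x_3 implies x_3 = 1/5 implies 1/5 = 1
not (x_3 implies x_3) = not 1 = 0
((x_2 or x_3) iff x_3) iff not (x_3 implies x_3) = 1 iff 0 = 0
(x_3 implies not x_2) iff (((x_2 or x_3) iff x_3) iff not (x_3 implies x_3)) = 1 iff 0 = 0
x_1 iff x_3 = 1/5 iff 1/5 = 1
x_2 implies x_1 = 0 implies 1/5 = 1
x_3 iff (x_2 implies x_1) = 1/5 iff 1 = 1/5
(x_1 iff x_3) implies (x_3 iff (x_2 implies x_1)) = 1 implies 1/5 = 1/5
x_3 or x_3 = 1/5 or 1/5 = 1/5
not (x_3 or x_3) = not 1/5 = 0
((x_1 iff x_3) implies (x_3 iff (x_2 implies x_1))) or not (x_3 or x_3) = 1/5 or 0 = 1/5
((x_3 implies not x_2) iff (((x_2 or x_3) iff x_3) iff not (x_3 implies x_3))) or (((x_1 iff x_3) implies (x_3 iff (x_2 implies x_1))) or not (x_3 or x_3)) = 0 or 1/5 = 1/5
No assignment yields a value below 1/5, so this is the minimum.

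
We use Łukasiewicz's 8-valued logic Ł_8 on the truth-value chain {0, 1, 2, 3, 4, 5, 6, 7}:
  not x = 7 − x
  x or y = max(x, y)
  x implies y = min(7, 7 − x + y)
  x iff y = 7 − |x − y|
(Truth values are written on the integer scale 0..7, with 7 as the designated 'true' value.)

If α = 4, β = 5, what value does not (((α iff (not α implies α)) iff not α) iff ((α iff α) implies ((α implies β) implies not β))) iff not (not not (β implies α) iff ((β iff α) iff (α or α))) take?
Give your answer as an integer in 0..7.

not α = not 4 = 3
not α implies α = 3 implies 4 = 7
α iff (not α implies α) = 4 iff 7 = 4
not α = not 4 = 3
(α iff (not α implies α)) iff not α = 4 iff 3 = 6
α iff α = 4 iff 4 = 7
α implies β = 4 implies 5 = 7
not β = not 5 = 2
(α implies β) implies not β = 7 implies 2 = 2
(α iff α) implies ((α implies β) implies not β) = 7 implies 2 = 2
((α iff (not α implies α)) iff not α) iff ((α iff α) implies ((α implies β) implies not β)) = 6 iff 2 = 3
not (((α iff (not α implies α)) iff not α) iff ((α iff α) implies ((α implies β) implies not β))) = not 3 = 4
β implies α = 5 implies 4 = 6
not (β implies α) = not 6 = 1
not not (β implies α) = not 1 = 6
β iff α = 5 iff 4 = 6
α or α = 4 or 4 = 4
(β iff α) iff (α or α) = 6 iff 4 = 5
not not (β implies α) iff ((β iff α) iff (α or α)) = 6 iff 5 = 6
not (not not (β implies α) iff ((β iff α) iff (α or α))) = not 6 = 1
not (((α iff (not α implies α)) iff not α) iff ((α iff α) implies ((α implies β) implies not β))) iff not (not not (β implies α) iff ((β iff α) iff (α or α))) = 4 iff 1 = 4

4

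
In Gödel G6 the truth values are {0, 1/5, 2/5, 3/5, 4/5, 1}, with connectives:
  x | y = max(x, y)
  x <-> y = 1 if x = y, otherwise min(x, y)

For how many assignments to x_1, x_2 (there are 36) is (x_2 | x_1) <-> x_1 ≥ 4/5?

value 1: 21 assignments (counts)
value 4/5: 1 assignment (counts)
value 3/5: 2 assignments
value 2/5: 3 assignments
value 1/5: 4 assignments
value 0: 5 assignments
So 22 of the 36 assignments meet the threshold.

22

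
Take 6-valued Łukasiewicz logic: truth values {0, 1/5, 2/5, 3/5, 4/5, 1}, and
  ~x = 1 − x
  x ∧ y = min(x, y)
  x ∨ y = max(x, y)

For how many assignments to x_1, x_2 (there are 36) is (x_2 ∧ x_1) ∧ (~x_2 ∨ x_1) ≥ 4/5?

value 1: 1 assignment (counts)
value 4/5: 3 assignments (counts)
value 3/5: 5 assignments
value 2/5: 7 assignments
value 1/5: 9 assignments
value 0: 11 assignments
So 4 of the 36 assignments meet the threshold.

4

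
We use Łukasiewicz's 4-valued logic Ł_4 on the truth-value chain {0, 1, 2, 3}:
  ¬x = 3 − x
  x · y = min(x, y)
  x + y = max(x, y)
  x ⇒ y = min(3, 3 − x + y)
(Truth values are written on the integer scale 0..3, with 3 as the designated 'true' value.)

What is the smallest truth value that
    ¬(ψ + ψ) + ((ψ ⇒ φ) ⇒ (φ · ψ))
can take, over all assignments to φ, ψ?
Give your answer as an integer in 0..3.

Take φ = 0, ψ = 1:
ψ + ψ = 1 + 1 = 1
¬(ψ + ψ) = ¬1 = 2
ψ ⇒ φ = 1 ⇒ 0 = 2
φ · ψ = 0 · 1 = 0
(ψ ⇒ φ) ⇒ (φ · ψ) = 2 ⇒ 0 = 1
¬(ψ + ψ) + ((ψ ⇒ φ) ⇒ (φ · ψ)) = 2 + 1 = 2
No assignment yields a value below 2, so this is the minimum.

2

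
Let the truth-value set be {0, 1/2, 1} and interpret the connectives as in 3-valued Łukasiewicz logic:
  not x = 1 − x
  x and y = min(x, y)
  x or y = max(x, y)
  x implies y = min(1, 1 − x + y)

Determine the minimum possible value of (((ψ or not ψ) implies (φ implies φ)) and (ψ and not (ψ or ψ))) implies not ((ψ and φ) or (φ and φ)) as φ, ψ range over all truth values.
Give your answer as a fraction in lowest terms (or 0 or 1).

1/2

Take φ = 1, ψ = 1/2:
not ψ = not 1/2 = 1/2
ψ or not ψ = 1/2 or 1/2 = 1/2
φ implies φ = 1 implies 1 = 1
(ψ or not ψ) implies (φ implies φ) = 1/2 implies 1 = 1
ψ or ψ = 1/2 or 1/2 = 1/2
not (ψ or ψ) = not 1/2 = 1/2
ψ and not (ψ or ψ) = 1/2 and 1/2 = 1/2
((ψ or not ψ) implies (φ implies φ)) and (ψ and not (ψ or ψ)) = 1 and 1/2 = 1/2
ψ and φ = 1/2 and 1 = 1/2
φ and φ = 1 and 1 = 1
(ψ and φ) or (φ and φ) = 1/2 or 1 = 1
not ((ψ and φ) or (φ and φ)) = not 1 = 0
(((ψ or not ψ) implies (φ implies φ)) and (ψ and not (ψ or ψ))) implies not ((ψ and φ) or (φ and φ)) = 1/2 implies 0 = 1/2
No assignment yields a value below 1/2, so this is the minimum.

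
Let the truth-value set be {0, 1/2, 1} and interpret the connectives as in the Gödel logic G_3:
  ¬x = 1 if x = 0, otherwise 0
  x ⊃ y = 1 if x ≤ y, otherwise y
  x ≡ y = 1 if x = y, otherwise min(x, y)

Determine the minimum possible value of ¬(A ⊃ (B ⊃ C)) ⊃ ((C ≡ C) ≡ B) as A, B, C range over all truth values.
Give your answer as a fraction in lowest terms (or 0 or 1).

Take A = 1/2, B = 1/2, C = 0:
B ⊃ C = 1/2 ⊃ 0 = 0
A ⊃ (B ⊃ C) = 1/2 ⊃ 0 = 0
¬(A ⊃ (B ⊃ C)) = ¬0 = 1
C ≡ C = 0 ≡ 0 = 1
(C ≡ C) ≡ B = 1 ≡ 1/2 = 1/2
¬(A ⊃ (B ⊃ C)) ⊃ ((C ≡ C) ≡ B) = 1 ⊃ 1/2 = 1/2
No assignment yields a value below 1/2, so this is the minimum.

1/2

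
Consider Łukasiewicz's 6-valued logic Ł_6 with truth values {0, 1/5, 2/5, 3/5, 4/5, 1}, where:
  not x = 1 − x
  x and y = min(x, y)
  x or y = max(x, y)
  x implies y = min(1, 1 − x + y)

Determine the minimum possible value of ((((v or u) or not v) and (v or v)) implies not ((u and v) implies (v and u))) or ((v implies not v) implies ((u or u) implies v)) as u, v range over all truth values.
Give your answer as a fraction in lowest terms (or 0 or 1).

3/5

Take u = 4/5, v = 2/5:
v or u = 2/5 or 4/5 = 4/5
not v = not 2/5 = 3/5
(v or u) or not v = 4/5 or 3/5 = 4/5
v or v = 2/5 or 2/5 = 2/5
((v or u) or not v) and (v or v) = 4/5 and 2/5 = 2/5
u and v = 4/5 and 2/5 = 2/5
v and u = 2/5 and 4/5 = 2/5
(u and v) implies (v and u) = 2/5 implies 2/5 = 1
not ((u and v) implies (v and u)) = not 1 = 0
(((v or u) or not v) and (v or v)) implies not ((u and v) implies (v and u)) = 2/5 implies 0 = 3/5
not v = not 2/5 = 3/5
v implies not v = 2/5 implies 3/5 = 1
u or u = 4/5 or 4/5 = 4/5
(u or u) implies v = 4/5 implies 2/5 = 3/5
(v implies not v) implies ((u or u) implies v) = 1 implies 3/5 = 3/5
((((v or u) or not v) and (v or v)) implies not ((u and v) implies (v and u))) or ((v implies not v) implies ((u or u) implies v)) = 3/5 or 3/5 = 3/5
No assignment yields a value below 3/5, so this is the minimum.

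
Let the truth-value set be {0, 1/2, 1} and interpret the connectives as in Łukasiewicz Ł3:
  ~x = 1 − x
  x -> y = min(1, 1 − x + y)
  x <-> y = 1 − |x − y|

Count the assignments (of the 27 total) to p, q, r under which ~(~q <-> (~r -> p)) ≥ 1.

7

value 1: 7 assignments (counts)
value 1/2: 11 assignments
value 0: 9 assignments
So 7 of the 27 assignments meet the threshold.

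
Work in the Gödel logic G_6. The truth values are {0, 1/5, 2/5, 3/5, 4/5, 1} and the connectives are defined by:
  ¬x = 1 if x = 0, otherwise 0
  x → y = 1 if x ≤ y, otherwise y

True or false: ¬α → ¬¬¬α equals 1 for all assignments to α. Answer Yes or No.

α = 0 ↦ 1
α = 1/5 ↦ 1
α = 2/5 ↦ 1
α = 3/5 ↦ 1
α = 4/5 ↦ 1
α = 1 ↦ 1
Every assignment gives a value ≥ 1.

Yes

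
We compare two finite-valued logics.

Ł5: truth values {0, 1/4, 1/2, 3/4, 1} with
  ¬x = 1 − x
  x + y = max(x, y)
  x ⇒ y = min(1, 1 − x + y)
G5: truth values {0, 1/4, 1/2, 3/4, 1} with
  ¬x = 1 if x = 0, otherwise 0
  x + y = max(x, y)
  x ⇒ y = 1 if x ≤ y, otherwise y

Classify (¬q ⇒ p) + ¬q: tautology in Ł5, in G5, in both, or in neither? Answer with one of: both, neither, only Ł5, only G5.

In Ł5: at p = 0, q = 1/4 the value is 3/4 — not a tautology.
In G5: every assignment gives 1 — tautology.

only G5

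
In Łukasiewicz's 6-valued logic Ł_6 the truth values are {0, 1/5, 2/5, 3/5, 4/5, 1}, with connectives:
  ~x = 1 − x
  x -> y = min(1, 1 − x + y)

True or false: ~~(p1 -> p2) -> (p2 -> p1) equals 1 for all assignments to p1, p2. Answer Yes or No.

No

Counterexample: take p1 = 0, p2 = 1/5.
p1 -> p2 = 0 -> 1/5 = 1
~(p1 -> p2) = ~1 = 0
~~(p1 -> p2) = ~0 = 1
p2 -> p1 = 1/5 -> 0 = 4/5
~~(p1 -> p2) -> (p2 -> p1) = 1 -> 4/5 = 4/5
This gives 4/5 ≠ 1.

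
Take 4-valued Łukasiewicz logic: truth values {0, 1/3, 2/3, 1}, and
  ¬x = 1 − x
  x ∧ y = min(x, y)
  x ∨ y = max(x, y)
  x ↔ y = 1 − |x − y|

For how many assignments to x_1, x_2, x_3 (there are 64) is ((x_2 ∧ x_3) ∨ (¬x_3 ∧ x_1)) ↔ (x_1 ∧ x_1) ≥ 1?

34

value 1: 34 assignments (counts)
value 2/3: 20 assignments
value 1/3: 8 assignments
value 0: 2 assignments
So 34 of the 64 assignments meet the threshold.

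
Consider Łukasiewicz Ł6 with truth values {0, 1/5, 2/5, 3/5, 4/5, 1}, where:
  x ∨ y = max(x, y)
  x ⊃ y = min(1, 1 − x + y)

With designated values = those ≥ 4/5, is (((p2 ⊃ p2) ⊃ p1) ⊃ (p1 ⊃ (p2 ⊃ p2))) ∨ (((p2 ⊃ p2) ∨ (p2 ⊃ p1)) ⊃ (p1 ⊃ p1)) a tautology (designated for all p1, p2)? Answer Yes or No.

At p1 = 2/5, p2 = 4/5, for instance:
p2 ⊃ p2 = 4/5 ⊃ 4/5 = 1
(p2 ⊃ p2) ⊃ p1 = 1 ⊃ 2/5 = 2/5
p2 ⊃ p2 = 4/5 ⊃ 4/5 = 1
p1 ⊃ (p2 ⊃ p2) = 2/5 ⊃ 1 = 1
((p2 ⊃ p2) ⊃ p1) ⊃ (p1 ⊃ (p2 ⊃ p2)) = 2/5 ⊃ 1 = 1
p2 ⊃ p2 = 4/5 ⊃ 4/5 = 1
p2 ⊃ p1 = 4/5 ⊃ 2/5 = 3/5
(p2 ⊃ p2) ∨ (p2 ⊃ p1) = 1 ∨ 3/5 = 1
p1 ⊃ p1 = 2/5 ⊃ 2/5 = 1
((p2 ⊃ p2) ∨ (p2 ⊃ p1)) ⊃ (p1 ⊃ p1) = 1 ⊃ 1 = 1
(((p2 ⊃ p2) ⊃ p1) ⊃ (p1 ⊃ (p2 ⊃ p2))) ∨ (((p2 ⊃ p2) ∨ (p2 ⊃ p1)) ⊃ (p1 ⊃ p1)) = 1 ∨ 1 = 1
and checking the remaining 35 assignments likewise gives ≥ 4/5 in every case.

Yes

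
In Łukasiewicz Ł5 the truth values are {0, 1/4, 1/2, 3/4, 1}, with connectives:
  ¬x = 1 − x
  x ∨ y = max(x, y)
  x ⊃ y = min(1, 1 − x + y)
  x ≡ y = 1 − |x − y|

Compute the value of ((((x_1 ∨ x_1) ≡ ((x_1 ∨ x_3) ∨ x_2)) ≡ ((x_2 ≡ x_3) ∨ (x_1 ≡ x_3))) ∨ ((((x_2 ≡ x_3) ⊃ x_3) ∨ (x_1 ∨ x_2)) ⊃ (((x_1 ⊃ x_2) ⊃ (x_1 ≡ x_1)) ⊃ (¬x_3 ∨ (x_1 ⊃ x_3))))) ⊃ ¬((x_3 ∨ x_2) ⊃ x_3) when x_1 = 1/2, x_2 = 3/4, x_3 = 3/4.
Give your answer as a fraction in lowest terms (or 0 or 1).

0

x_1 ∨ x_1 = 1/2 ∨ 1/2 = 1/2
x_1 ∨ x_3 = 1/2 ∨ 3/4 = 3/4
(x_1 ∨ x_3) ∨ x_2 = 3/4 ∨ 3/4 = 3/4
(x_1 ∨ x_1) ≡ ((x_1 ∨ x_3) ∨ x_2) = 1/2 ≡ 3/4 = 3/4
x_2 ≡ x_3 = 3/4 ≡ 3/4 = 1
x_1 ≡ x_3 = 1/2 ≡ 3/4 = 3/4
(x_2 ≡ x_3) ∨ (x_1 ≡ x_3) = 1 ∨ 3/4 = 1
((x_1 ∨ x_1) ≡ ((x_1 ∨ x_3) ∨ x_2)) ≡ ((x_2 ≡ x_3) ∨ (x_1 ≡ x_3)) = 3/4 ≡ 1 = 3/4
x_2 ≡ x_3 = 3/4 ≡ 3/4 = 1
(x_2 ≡ x_3) ⊃ x_3 = 1 ⊃ 3/4 = 3/4
x_1 ∨ x_2 = 1/2 ∨ 3/4 = 3/4
((x_2 ≡ x_3) ⊃ x_3) ∨ (x_1 ∨ x_2) = 3/4 ∨ 3/4 = 3/4
x_1 ⊃ x_2 = 1/2 ⊃ 3/4 = 1
x_1 ≡ x_1 = 1/2 ≡ 1/2 = 1
(x_1 ⊃ x_2) ⊃ (x_1 ≡ x_1) = 1 ⊃ 1 = 1
¬x_3 = ¬3/4 = 1/4
x_1 ⊃ x_3 = 1/2 ⊃ 3/4 = 1
¬x_3 ∨ (x_1 ⊃ x_3) = 1/4 ∨ 1 = 1
((x_1 ⊃ x_2) ⊃ (x_1 ≡ x_1)) ⊃ (¬x_3 ∨ (x_1 ⊃ x_3)) = 1 ⊃ 1 = 1
(((x_2 ≡ x_3) ⊃ x_3) ∨ (x_1 ∨ x_2)) ⊃ (((x_1 ⊃ x_2) ⊃ (x_1 ≡ x_1)) ⊃ (¬x_3 ∨ (x_1 ⊃ x_3))) = 3/4 ⊃ 1 = 1
(((x_1 ∨ x_1) ≡ ((x_1 ∨ x_3) ∨ x_2)) ≡ ((x_2 ≡ x_3) ∨ (x_1 ≡ x_3))) ∨ ((((x_2 ≡ x_3) ⊃ x_3) ∨ (x_1 ∨ x_2)) ⊃ (((x_1 ⊃ x_2) ⊃ (x_1 ≡ x_1)) ⊃ (¬x_3 ∨ (x_1 ⊃ x_3)))) = 3/4 ∨ 1 = 1
x_3 ∨ x_2 = 3/4 ∨ 3/4 = 3/4
(x_3 ∨ x_2) ⊃ x_3 = 3/4 ⊃ 3/4 = 1
¬((x_3 ∨ x_2) ⊃ x_3) = ¬1 = 0
((((x_1 ∨ x_1) ≡ ((x_1 ∨ x_3) ∨ x_2)) ≡ ((x_2 ≡ x_3) ∨ (x_1 ≡ x_3))) ∨ ((((x_2 ≡ x_3) ⊃ x_3) ∨ (x_1 ∨ x_2)) ⊃ (((x_1 ⊃ x_2) ⊃ (x_1 ≡ x_1)) ⊃ (¬x_3 ∨ (x_1 ⊃ x_3))))) ⊃ ¬((x_3 ∨ x_2) ⊃ x_3) = 1 ⊃ 0 = 0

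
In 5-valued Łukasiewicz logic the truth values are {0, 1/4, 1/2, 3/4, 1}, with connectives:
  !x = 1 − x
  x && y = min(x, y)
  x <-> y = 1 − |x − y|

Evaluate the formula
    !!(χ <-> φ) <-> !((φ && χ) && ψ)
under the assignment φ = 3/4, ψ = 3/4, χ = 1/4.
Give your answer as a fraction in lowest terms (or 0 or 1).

3/4

χ <-> φ = 1/4 <-> 3/4 = 1/2
!(χ <-> φ) = !1/2 = 1/2
!!(χ <-> φ) = !1/2 = 1/2
φ && χ = 3/4 && 1/4 = 1/4
(φ && χ) && ψ = 1/4 && 3/4 = 1/4
!((φ && χ) && ψ) = !1/4 = 3/4
!!(χ <-> φ) <-> !((φ && χ) && ψ) = 1/2 <-> 3/4 = 3/4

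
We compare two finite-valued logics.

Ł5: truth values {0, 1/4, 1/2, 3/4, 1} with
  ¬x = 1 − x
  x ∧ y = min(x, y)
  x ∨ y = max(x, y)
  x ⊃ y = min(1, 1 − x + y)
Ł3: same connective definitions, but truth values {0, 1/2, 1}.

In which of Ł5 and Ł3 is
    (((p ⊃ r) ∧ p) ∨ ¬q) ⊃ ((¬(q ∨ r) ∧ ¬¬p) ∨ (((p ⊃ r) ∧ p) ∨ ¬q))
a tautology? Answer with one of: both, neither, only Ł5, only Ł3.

In Ł5: every assignment gives 1 — tautology.
In Ł3: every assignment gives 1 — tautology.

both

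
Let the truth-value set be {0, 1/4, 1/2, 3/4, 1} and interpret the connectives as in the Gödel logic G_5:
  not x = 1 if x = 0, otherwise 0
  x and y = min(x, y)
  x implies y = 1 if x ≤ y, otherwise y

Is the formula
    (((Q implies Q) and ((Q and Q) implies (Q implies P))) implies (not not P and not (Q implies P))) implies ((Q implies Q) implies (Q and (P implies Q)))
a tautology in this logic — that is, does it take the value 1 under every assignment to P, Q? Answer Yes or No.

Counterexample: take P = 0, Q = 1/4.
Q implies Q = 1/4 implies 1/4 = 1
Q and Q = 1/4 and 1/4 = 1/4
Q implies P = 1/4 implies 0 = 0
(Q and Q) implies (Q implies P) = 1/4 implies 0 = 0
(Q implies Q) and ((Q and Q) implies (Q implies P)) = 1 and 0 = 0
not P = not 0 = 1
not not P = not 1 = 0
Q implies P = 1/4 implies 0 = 0
not (Q implies P) = not 0 = 1
not not P and not (Q implies P) = 0 and 1 = 0
((Q implies Q) and ((Q and Q) implies (Q implies P))) implies (not not P and not (Q implies P)) = 0 implies 0 = 1
Q implies Q = 1/4 implies 1/4 = 1
P implies Q = 0 implies 1/4 = 1
Q and (P implies Q) = 1/4 and 1 = 1/4
(Q implies Q) implies (Q and (P implies Q)) = 1 implies 1/4 = 1/4
(((Q implies Q) and ((Q and Q) implies (Q implies P))) implies (not not P and not (Q implies P))) implies ((Q implies Q) implies (Q and (P implies Q))) = 1 implies 1/4 = 1/4
This gives 1/4 ≠ 1.

No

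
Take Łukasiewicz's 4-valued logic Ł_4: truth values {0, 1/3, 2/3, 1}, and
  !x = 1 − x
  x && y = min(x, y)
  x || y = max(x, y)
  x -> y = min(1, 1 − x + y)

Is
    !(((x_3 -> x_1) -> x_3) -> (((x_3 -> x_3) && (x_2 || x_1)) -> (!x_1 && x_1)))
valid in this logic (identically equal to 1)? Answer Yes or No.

No

Counterexample: take x_1 = 0, x_2 = 0, x_3 = 0.
x_3 -> x_1 = 0 -> 0 = 1
(x_3 -> x_1) -> x_3 = 1 -> 0 = 0
x_3 -> x_3 = 0 -> 0 = 1
x_2 || x_1 = 0 || 0 = 0
(x_3 -> x_3) && (x_2 || x_1) = 1 && 0 = 0
!x_1 = !0 = 1
!x_1 && x_1 = 1 && 0 = 0
((x_3 -> x_3) && (x_2 || x_1)) -> (!x_1 && x_1) = 0 -> 0 = 1
((x_3 -> x_1) -> x_3) -> (((x_3 -> x_3) && (x_2 || x_1)) -> (!x_1 && x_1)) = 0 -> 1 = 1
!(((x_3 -> x_1) -> x_3) -> (((x_3 -> x_3) && (x_2 || x_1)) -> (!x_1 && x_1))) = !1 = 0
This gives 0 ≠ 1.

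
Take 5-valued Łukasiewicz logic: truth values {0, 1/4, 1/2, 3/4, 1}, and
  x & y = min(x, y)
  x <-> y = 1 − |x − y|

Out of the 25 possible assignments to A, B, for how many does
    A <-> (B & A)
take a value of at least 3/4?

19

value 1: 15 assignments (counts)
value 3/4: 4 assignments (counts)
value 1/2: 3 assignments
value 1/4: 2 assignments
value 0: 1 assignment
So 19 of the 25 assignments meet the threshold.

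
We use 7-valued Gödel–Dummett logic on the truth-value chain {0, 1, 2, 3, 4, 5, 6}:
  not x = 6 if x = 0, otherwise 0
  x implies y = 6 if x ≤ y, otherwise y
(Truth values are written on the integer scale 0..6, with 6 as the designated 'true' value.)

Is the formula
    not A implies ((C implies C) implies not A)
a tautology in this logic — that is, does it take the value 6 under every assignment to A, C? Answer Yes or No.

Yes

At A = 4, C = 4, for instance:
not A = not 4 = 0
C implies C = 4 implies 4 = 6
(C implies C) implies not A = 6 implies 0 = 0
not A implies ((C implies C) implies not A) = 0 implies 0 = 6
and checking the remaining 48 assignments likewise gives ≥ 6 in every case.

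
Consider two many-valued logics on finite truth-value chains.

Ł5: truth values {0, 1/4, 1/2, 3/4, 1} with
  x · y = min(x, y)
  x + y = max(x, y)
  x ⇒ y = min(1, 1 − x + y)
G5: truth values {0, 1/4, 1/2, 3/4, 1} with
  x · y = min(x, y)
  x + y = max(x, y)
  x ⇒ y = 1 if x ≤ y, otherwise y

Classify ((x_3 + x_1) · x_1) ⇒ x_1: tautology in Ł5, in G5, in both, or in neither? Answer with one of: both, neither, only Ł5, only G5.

both

In Ł5: every assignment gives 1 — tautology.
In G5: every assignment gives 1 — tautology.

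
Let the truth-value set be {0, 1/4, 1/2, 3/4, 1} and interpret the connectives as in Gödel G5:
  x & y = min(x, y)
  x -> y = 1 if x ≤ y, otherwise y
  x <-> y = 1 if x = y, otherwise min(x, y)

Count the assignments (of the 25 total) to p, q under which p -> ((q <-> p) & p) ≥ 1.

value 1: 15 assignments (counts)
value 3/4: 1 assignment
value 1/2: 2 assignments
value 1/4: 3 assignments
value 0: 4 assignments
So 15 of the 25 assignments meet the threshold.

15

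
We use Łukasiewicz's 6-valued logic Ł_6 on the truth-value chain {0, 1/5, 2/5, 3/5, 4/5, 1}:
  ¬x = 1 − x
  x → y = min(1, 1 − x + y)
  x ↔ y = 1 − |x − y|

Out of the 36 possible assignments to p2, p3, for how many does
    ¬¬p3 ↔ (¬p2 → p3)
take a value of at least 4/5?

value 1: 11 assignments (counts)
value 4/5: 9 assignments (counts)
value 3/5: 7 assignments
value 2/5: 5 assignments
value 1/5: 3 assignments
value 0: 1 assignment
So 20 of the 36 assignments meet the threshold.

20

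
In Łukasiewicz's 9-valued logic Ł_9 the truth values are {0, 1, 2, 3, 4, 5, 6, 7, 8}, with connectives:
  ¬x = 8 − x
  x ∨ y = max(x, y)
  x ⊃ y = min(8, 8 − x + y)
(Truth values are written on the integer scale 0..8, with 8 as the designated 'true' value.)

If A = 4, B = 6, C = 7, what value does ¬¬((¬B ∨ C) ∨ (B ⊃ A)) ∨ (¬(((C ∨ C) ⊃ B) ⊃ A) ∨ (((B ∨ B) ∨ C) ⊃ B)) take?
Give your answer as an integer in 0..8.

7

¬B = ¬6 = 2
¬B ∨ C = 2 ∨ 7 = 7
B ⊃ A = 6 ⊃ 4 = 6
(¬B ∨ C) ∨ (B ⊃ A) = 7 ∨ 6 = 7
¬((¬B ∨ C) ∨ (B ⊃ A)) = ¬7 = 1
¬¬((¬B ∨ C) ∨ (B ⊃ A)) = ¬1 = 7
C ∨ C = 7 ∨ 7 = 7
(C ∨ C) ⊃ B = 7 ⊃ 6 = 7
((C ∨ C) ⊃ B) ⊃ A = 7 ⊃ 4 = 5
¬(((C ∨ C) ⊃ B) ⊃ A) = ¬5 = 3
B ∨ B = 6 ∨ 6 = 6
(B ∨ B) ∨ C = 6 ∨ 7 = 7
((B ∨ B) ∨ C) ⊃ B = 7 ⊃ 6 = 7
¬(((C ∨ C) ⊃ B) ⊃ A) ∨ (((B ∨ B) ∨ C) ⊃ B) = 3 ∨ 7 = 7
¬¬((¬B ∨ C) ∨ (B ⊃ A)) ∨ (¬(((C ∨ C) ⊃ B) ⊃ A) ∨ (((B ∨ B) ∨ C) ⊃ B)) = 7 ∨ 7 = 7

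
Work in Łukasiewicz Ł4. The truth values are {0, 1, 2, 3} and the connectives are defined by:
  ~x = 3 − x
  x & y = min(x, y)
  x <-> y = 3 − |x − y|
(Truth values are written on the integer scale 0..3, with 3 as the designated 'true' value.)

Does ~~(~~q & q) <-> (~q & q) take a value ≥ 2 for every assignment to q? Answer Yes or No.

No

Counterexample: take q = 3.
~q = ~3 = 0
~~q = ~0 = 3
~~q & q = 3 & 3 = 3
~(~~q & q) = ~3 = 0
~~(~~q & q) = ~0 = 3
~q = ~3 = 0
~q & q = 0 & 3 = 0
~~(~~q & q) <-> (~q & q) = 3 <-> 0 = 0
This gives 0, which is below 2.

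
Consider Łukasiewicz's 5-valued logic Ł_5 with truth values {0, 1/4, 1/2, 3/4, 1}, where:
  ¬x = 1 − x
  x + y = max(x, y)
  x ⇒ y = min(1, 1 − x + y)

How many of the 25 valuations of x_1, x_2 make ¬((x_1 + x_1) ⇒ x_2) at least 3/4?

value 1: 1 assignment (counts)
value 3/4: 2 assignments (counts)
value 1/2: 3 assignments
value 1/4: 4 assignments
value 0: 15 assignments
So 3 of the 25 assignments meet the threshold.

3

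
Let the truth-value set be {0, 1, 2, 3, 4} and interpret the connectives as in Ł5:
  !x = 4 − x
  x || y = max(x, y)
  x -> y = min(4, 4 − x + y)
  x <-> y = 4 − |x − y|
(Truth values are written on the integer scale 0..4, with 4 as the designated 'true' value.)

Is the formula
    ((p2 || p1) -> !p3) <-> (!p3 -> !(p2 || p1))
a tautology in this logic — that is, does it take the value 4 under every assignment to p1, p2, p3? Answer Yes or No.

Counterexample: take p1 = 0, p2 = 1, p3 = 0.
p2 || p1 = 1 || 0 = 1
!p3 = !0 = 4
(p2 || p1) -> !p3 = 1 -> 4 = 4
!p3 = !0 = 4
p2 || p1 = 1 || 0 = 1
!(p2 || p1) = !1 = 3
!p3 -> !(p2 || p1) = 4 -> 3 = 3
((p2 || p1) -> !p3) <-> (!p3 -> !(p2 || p1)) = 4 <-> 3 = 3
This gives 3 ≠ 4.

No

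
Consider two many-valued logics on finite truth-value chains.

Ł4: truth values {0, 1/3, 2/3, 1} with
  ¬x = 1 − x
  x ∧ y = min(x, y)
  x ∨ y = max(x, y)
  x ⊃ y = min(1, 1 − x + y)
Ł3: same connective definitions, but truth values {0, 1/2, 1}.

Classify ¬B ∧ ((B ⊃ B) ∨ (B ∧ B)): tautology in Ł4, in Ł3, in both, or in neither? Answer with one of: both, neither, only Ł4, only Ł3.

In Ł4: at B = 1/3 the value is 2/3 — not a tautology.
In Ł3: at B = 1/2 the value is 1/2 — not a tautology.

neither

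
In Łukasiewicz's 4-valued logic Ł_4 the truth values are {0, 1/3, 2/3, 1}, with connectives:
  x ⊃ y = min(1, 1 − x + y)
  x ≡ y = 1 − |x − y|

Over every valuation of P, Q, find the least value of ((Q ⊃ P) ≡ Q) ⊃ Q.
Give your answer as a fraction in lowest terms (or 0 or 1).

Take P = 0, Q = 1/3:
Q ⊃ P = 1/3 ⊃ 0 = 2/3
(Q ⊃ P) ≡ Q = 2/3 ≡ 1/3 = 2/3
((Q ⊃ P) ≡ Q) ⊃ Q = 2/3 ⊃ 1/3 = 2/3
No assignment yields a value below 2/3, so this is the minimum.

2/3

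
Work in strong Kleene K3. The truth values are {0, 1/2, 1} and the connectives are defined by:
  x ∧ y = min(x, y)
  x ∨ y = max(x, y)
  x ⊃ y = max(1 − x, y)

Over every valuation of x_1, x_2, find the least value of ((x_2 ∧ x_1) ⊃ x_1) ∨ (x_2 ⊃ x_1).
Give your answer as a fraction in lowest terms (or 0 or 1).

Take x_1 = 1/2, x_2 = 1/2:
x_2 ∧ x_1 = 1/2 ∧ 1/2 = 1/2
(x_2 ∧ x_1) ⊃ x_1 = 1/2 ⊃ 1/2 = 1/2
x_2 ⊃ x_1 = 1/2 ⊃ 1/2 = 1/2
((x_2 ∧ x_1) ⊃ x_1) ∨ (x_2 ⊃ x_1) = 1/2 ∨ 1/2 = 1/2
No assignment yields a value below 1/2, so this is the minimum.

1/2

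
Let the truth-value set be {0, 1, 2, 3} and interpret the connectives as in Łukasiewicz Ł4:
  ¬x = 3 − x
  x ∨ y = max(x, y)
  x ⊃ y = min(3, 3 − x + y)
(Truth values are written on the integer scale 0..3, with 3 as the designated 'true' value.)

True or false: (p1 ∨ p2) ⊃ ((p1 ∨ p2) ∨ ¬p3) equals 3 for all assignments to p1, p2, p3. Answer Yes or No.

At p1 = 1, p2 = 3, p3 = 2, for instance:
p1 ∨ p2 = 1 ∨ 3 = 3
¬p3 = ¬2 = 1
(p1 ∨ p2) ∨ ¬p3 = 3 ∨ 1 = 3
(p1 ∨ p2) ⊃ ((p1 ∨ p2) ∨ ¬p3) = 3 ⊃ 3 = 3
and checking the remaining 63 assignments likewise gives ≥ 3 in every case.

Yes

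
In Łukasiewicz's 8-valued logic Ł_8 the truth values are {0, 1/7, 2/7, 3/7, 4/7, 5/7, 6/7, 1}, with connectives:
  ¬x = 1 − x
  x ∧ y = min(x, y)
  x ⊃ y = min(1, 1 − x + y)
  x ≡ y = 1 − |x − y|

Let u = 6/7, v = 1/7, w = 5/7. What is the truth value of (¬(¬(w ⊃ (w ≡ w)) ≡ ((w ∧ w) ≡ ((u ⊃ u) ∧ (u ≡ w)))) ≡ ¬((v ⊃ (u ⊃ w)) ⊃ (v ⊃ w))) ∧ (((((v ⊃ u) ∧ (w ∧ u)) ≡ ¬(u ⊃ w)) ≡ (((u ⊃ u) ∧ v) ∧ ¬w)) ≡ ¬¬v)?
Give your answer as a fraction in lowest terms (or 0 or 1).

w ≡ w = 5/7 ≡ 5/7 = 1
w ⊃ (w ≡ w) = 5/7 ⊃ 1 = 1
¬(w ⊃ (w ≡ w)) = ¬1 = 0
w ∧ w = 5/7 ∧ 5/7 = 5/7
u ⊃ u = 6/7 ⊃ 6/7 = 1
u ≡ w = 6/7 ≡ 5/7 = 6/7
(u ⊃ u) ∧ (u ≡ w) = 1 ∧ 6/7 = 6/7
(w ∧ w) ≡ ((u ⊃ u) ∧ (u ≡ w)) = 5/7 ≡ 6/7 = 6/7
¬(w ⊃ (w ≡ w)) ≡ ((w ∧ w) ≡ ((u ⊃ u) ∧ (u ≡ w))) = 0 ≡ 6/7 = 1/7
¬(¬(w ⊃ (w ≡ w)) ≡ ((w ∧ w) ≡ ((u ⊃ u) ∧ (u ≡ w)))) = ¬1/7 = 6/7
u ⊃ w = 6/7 ⊃ 5/7 = 6/7
v ⊃ (u ⊃ w) = 1/7 ⊃ 6/7 = 1
v ⊃ w = 1/7 ⊃ 5/7 = 1
(v ⊃ (u ⊃ w)) ⊃ (v ⊃ w) = 1 ⊃ 1 = 1
¬((v ⊃ (u ⊃ w)) ⊃ (v ⊃ w)) = ¬1 = 0
¬(¬(w ⊃ (w ≡ w)) ≡ ((w ∧ w) ≡ ((u ⊃ u) ∧ (u ≡ w)))) ≡ ¬((v ⊃ (u ⊃ w)) ⊃ (v ⊃ w)) = 6/7 ≡ 0 = 1/7
v ⊃ u = 1/7 ⊃ 6/7 = 1
w ∧ u = 5/7 ∧ 6/7 = 5/7
(v ⊃ u) ∧ (w ∧ u) = 1 ∧ 5/7 = 5/7
u ⊃ w = 6/7 ⊃ 5/7 = 6/7
¬(u ⊃ w) = ¬6/7 = 1/7
((v ⊃ u) ∧ (w ∧ u)) ≡ ¬(u ⊃ w) = 5/7 ≡ 1/7 = 3/7
u ⊃ u = 6/7 ⊃ 6/7 = 1
(u ⊃ u) ∧ v = 1 ∧ 1/7 = 1/7
¬w = ¬5/7 = 2/7
((u ⊃ u) ∧ v) ∧ ¬w = 1/7 ∧ 2/7 = 1/7
(((v ⊃ u) ∧ (w ∧ u)) ≡ ¬(u ⊃ w)) ≡ (((u ⊃ u) ∧ v) ∧ ¬w) = 3/7 ≡ 1/7 = 5/7
¬v = ¬1/7 = 6/7
¬¬v = ¬6/7 = 1/7
((((v ⊃ u) ∧ (w ∧ u)) ≡ ¬(u ⊃ w)) ≡ (((u ⊃ u) ∧ v) ∧ ¬w)) ≡ ¬¬v = 5/7 ≡ 1/7 = 3/7
(¬(¬(w ⊃ (w ≡ w)) ≡ ((w ∧ w) ≡ ((u ⊃ u) ∧ (u ≡ w)))) ≡ ¬((v ⊃ (u ⊃ w)) ⊃ (v ⊃ w))) ∧ (((((v ⊃ u) ∧ (w ∧ u)) ≡ ¬(u ⊃ w)) ≡ (((u ⊃ u) ∧ v) ∧ ¬w)) ≡ ¬¬v) = 1/7 ∧ 3/7 = 1/7

1/7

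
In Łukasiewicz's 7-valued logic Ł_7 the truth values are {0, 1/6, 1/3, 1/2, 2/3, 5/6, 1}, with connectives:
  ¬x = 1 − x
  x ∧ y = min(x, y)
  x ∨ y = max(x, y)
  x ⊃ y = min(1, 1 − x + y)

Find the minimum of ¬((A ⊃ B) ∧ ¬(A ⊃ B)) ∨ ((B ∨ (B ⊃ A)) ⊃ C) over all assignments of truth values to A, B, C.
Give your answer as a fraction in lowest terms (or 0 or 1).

Take A = 1/2, B = 0, C = 0:
A ⊃ B = 1/2 ⊃ 0 = 1/2
A ⊃ B = 1/2 ⊃ 0 = 1/2
¬(A ⊃ B) = ¬1/2 = 1/2
(A ⊃ B) ∧ ¬(A ⊃ B) = 1/2 ∧ 1/2 = 1/2
¬((A ⊃ B) ∧ ¬(A ⊃ B)) = ¬1/2 = 1/2
B ⊃ A = 0 ⊃ 1/2 = 1
B ∨ (B ⊃ A) = 0 ∨ 1 = 1
(B ∨ (B ⊃ A)) ⊃ C = 1 ⊃ 0 = 0
¬((A ⊃ B) ∧ ¬(A ⊃ B)) ∨ ((B ∨ (B ⊃ A)) ⊃ C) = 1/2 ∨ 0 = 1/2
No assignment yields a value below 1/2, so this is the minimum.

1/2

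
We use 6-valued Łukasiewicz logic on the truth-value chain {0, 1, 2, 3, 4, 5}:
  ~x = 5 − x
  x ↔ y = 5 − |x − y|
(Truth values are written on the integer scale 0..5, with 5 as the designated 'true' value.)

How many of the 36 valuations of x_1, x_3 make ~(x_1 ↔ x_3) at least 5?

value 5: 2 assignments (counts)
value 4: 4 assignments
value 3: 6 assignments
value 2: 8 assignments
value 1: 10 assignments
value 0: 6 assignments
So 2 of the 36 assignments meet the threshold.

2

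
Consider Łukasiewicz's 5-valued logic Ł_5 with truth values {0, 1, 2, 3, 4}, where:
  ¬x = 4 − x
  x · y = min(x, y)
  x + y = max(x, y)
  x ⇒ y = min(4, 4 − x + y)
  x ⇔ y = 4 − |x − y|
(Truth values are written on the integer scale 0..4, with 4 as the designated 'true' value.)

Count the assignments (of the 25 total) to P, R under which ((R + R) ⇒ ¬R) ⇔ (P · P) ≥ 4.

value 4: 5 assignments (counts)
value 3: 6 assignments
value 2: 6 assignments
value 1: 4 assignments
value 0: 4 assignments
So 5 of the 25 assignments meet the threshold.

5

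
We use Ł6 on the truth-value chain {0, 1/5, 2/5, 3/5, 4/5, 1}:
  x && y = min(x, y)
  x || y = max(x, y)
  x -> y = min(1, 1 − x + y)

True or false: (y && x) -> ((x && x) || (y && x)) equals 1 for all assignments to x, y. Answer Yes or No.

Yes

At x = 1/5, y = 2/5, for instance:
y && x = 2/5 && 1/5 = 1/5
x && x = 1/5 && 1/5 = 1/5
(x && x) || (y && x) = 1/5 || 1/5 = 1/5
(y && x) -> ((x && x) || (y && x)) = 1/5 -> 1/5 = 1
and checking the remaining 35 assignments likewise gives ≥ 1 in every case.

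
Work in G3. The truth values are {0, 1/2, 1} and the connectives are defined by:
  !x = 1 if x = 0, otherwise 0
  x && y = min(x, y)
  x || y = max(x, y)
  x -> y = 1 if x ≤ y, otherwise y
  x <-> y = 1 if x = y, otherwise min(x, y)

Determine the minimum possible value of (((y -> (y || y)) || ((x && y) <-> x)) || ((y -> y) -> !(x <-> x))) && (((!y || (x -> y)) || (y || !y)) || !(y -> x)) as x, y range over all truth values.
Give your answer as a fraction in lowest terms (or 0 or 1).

Take x = 1, y = 1/2:
y || y = 1/2 || 1/2 = 1/2
y -> (y || y) = 1/2 -> 1/2 = 1
x && y = 1 && 1/2 = 1/2
(x && y) <-> x = 1/2 <-> 1 = 1/2
(y -> (y || y)) || ((x && y) <-> x) = 1 || 1/2 = 1
y -> y = 1/2 -> 1/2 = 1
x <-> x = 1 <-> 1 = 1
!(x <-> x) = !1 = 0
(y -> y) -> !(x <-> x) = 1 -> 0 = 0
((y -> (y || y)) || ((x && y) <-> x)) || ((y -> y) -> !(x <-> x)) = 1 || 0 = 1
!y = !1/2 = 0
x -> y = 1 -> 1/2 = 1/2
!y || (x -> y) = 0 || 1/2 = 1/2
!y = !1/2 = 0
y || !y = 1/2 || 0 = 1/2
(!y || (x -> y)) || (y || !y) = 1/2 || 1/2 = 1/2
y -> x = 1/2 -> 1 = 1
!(y -> x) = !1 = 0
((!y || (x -> y)) || (y || !y)) || !(y -> x) = 1/2 || 0 = 1/2
(((y -> (y || y)) || ((x && y) <-> x)) || ((y -> y) -> !(x <-> x))) && (((!y || (x -> y)) || (y || !y)) || !(y -> x)) = 1 && 1/2 = 1/2
No assignment yields a value below 1/2, so this is the minimum.

1/2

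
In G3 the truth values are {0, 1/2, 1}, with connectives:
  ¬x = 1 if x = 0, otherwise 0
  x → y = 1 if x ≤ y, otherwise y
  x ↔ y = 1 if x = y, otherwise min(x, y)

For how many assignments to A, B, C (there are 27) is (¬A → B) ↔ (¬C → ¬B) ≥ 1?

16

value 1: 16 assignments (counts)
value 1/2: 2 assignments
value 0: 9 assignments
So 16 of the 27 assignments meet the threshold.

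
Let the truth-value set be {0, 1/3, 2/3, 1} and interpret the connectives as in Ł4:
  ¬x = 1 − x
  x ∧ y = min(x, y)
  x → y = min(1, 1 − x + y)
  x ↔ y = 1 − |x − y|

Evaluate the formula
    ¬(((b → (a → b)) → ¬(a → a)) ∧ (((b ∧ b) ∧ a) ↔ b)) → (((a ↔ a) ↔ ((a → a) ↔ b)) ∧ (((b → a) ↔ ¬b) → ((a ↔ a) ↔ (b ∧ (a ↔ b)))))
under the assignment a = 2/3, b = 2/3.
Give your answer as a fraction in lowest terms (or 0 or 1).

2/3

a → b = 2/3 → 2/3 = 1
b → (a → b) = 2/3 → 1 = 1
a → a = 2/3 → 2/3 = 1
¬(a → a) = ¬1 = 0
(b → (a → b)) → ¬(a → a) = 1 → 0 = 0
b ∧ b = 2/3 ∧ 2/3 = 2/3
(b ∧ b) ∧ a = 2/3 ∧ 2/3 = 2/3
((b ∧ b) ∧ a) ↔ b = 2/3 ↔ 2/3 = 1
((b → (a → b)) → ¬(a → a)) ∧ (((b ∧ b) ∧ a) ↔ b) = 0 ∧ 1 = 0
¬(((b → (a → b)) → ¬(a → a)) ∧ (((b ∧ b) ∧ a) ↔ b)) = ¬0 = 1
a ↔ a = 2/3 ↔ 2/3 = 1
a → a = 2/3 → 2/3 = 1
(a → a) ↔ b = 1 ↔ 2/3 = 2/3
(a ↔ a) ↔ ((a → a) ↔ b) = 1 ↔ 2/3 = 2/3
b → a = 2/3 → 2/3 = 1
¬b = ¬2/3 = 1/3
(b → a) ↔ ¬b = 1 ↔ 1/3 = 1/3
a ↔ a = 2/3 ↔ 2/3 = 1
a ↔ b = 2/3 ↔ 2/3 = 1
b ∧ (a ↔ b) = 2/3 ∧ 1 = 2/3
(a ↔ a) ↔ (b ∧ (a ↔ b)) = 1 ↔ 2/3 = 2/3
((b → a) ↔ ¬b) → ((a ↔ a) ↔ (b ∧ (a ↔ b))) = 1/3 → 2/3 = 1
((a ↔ a) ↔ ((a → a) ↔ b)) ∧ (((b → a) ↔ ¬b) → ((a ↔ a) ↔ (b ∧ (a ↔ b)))) = 2/3 ∧ 1 = 2/3
¬(((b → (a → b)) → ¬(a → a)) ∧ (((b ∧ b) ∧ a) ↔ b)) → (((a ↔ a) ↔ ((a → a) ↔ b)) ∧ (((b → a) ↔ ¬b) → ((a ↔ a) ↔ (b ∧ (a ↔ b))))) = 1 → 2/3 = 2/3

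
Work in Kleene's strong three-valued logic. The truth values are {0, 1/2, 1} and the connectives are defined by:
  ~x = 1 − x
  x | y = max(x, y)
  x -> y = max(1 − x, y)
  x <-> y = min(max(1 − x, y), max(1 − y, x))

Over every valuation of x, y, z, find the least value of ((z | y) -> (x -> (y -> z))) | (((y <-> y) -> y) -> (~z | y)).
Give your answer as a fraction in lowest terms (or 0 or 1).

1/2

Take x = 1/2, y = 1/2, z = 1/2:
z | y = 1/2 | 1/2 = 1/2
y -> z = 1/2 -> 1/2 = 1/2
x -> (y -> z) = 1/2 -> 1/2 = 1/2
(z | y) -> (x -> (y -> z)) = 1/2 -> 1/2 = 1/2
y <-> y = 1/2 <-> 1/2 = 1/2
(y <-> y) -> y = 1/2 -> 1/2 = 1/2
~z = ~1/2 = 1/2
~z | y = 1/2 | 1/2 = 1/2
((y <-> y) -> y) -> (~z | y) = 1/2 -> 1/2 = 1/2
((z | y) -> (x -> (y -> z))) | (((y <-> y) -> y) -> (~z | y)) = 1/2 | 1/2 = 1/2
No assignment yields a value below 1/2, so this is the minimum.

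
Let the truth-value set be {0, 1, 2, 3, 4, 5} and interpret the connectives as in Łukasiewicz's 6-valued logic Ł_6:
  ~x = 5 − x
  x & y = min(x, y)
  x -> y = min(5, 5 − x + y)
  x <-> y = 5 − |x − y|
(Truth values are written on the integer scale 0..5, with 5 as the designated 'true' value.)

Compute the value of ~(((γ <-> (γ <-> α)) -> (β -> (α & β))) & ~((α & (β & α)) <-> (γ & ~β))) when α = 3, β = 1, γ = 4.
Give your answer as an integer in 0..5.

2

γ <-> α = 4 <-> 3 = 4
γ <-> (γ <-> α) = 4 <-> 4 = 5
α & β = 3 & 1 = 1
β -> (α & β) = 1 -> 1 = 5
(γ <-> (γ <-> α)) -> (β -> (α & β)) = 5 -> 5 = 5
β & α = 1 & 3 = 1
α & (β & α) = 3 & 1 = 1
~β = ~1 = 4
γ & ~β = 4 & 4 = 4
(α & (β & α)) <-> (γ & ~β) = 1 <-> 4 = 2
~((α & (β & α)) <-> (γ & ~β)) = ~2 = 3
((γ <-> (γ <-> α)) -> (β -> (α & β))) & ~((α & (β & α)) <-> (γ & ~β)) = 5 & 3 = 3
~(((γ <-> (γ <-> α)) -> (β -> (α & β))) & ~((α & (β & α)) <-> (γ & ~β))) = ~3 = 2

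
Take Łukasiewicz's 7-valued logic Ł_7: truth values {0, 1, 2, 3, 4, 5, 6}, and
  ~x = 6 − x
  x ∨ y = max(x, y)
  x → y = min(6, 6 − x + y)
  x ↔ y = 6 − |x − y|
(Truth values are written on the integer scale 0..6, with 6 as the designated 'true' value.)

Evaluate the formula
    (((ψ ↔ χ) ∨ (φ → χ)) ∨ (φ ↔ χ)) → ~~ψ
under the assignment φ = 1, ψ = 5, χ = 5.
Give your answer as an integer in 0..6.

5

ψ ↔ χ = 5 ↔ 5 = 6
φ → χ = 1 → 5 = 6
(ψ ↔ χ) ∨ (φ → χ) = 6 ∨ 6 = 6
φ ↔ χ = 1 ↔ 5 = 2
((ψ ↔ χ) ∨ (φ → χ)) ∨ (φ ↔ χ) = 6 ∨ 2 = 6
~ψ = ~5 = 1
~~ψ = ~1 = 5
(((ψ ↔ χ) ∨ (φ → χ)) ∨ (φ ↔ χ)) → ~~ψ = 6 → 5 = 5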